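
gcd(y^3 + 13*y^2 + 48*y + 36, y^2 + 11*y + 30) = y + 6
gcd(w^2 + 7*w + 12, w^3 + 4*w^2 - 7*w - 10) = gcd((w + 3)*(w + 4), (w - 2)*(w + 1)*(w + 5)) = 1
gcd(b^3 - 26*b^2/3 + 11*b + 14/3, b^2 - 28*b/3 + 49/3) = b - 7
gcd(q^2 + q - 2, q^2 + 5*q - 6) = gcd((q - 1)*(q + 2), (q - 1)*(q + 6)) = q - 1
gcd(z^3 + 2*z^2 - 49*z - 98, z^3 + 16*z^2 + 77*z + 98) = z^2 + 9*z + 14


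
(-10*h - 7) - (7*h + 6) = -17*h - 13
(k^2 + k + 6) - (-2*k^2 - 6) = 3*k^2 + k + 12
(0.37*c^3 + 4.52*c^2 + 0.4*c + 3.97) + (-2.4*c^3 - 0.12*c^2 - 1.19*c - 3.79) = -2.03*c^3 + 4.4*c^2 - 0.79*c + 0.18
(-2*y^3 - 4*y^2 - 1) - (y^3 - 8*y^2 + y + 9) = -3*y^3 + 4*y^2 - y - 10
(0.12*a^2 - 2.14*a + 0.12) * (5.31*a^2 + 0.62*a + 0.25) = 0.6372*a^4 - 11.289*a^3 - 0.6596*a^2 - 0.4606*a + 0.03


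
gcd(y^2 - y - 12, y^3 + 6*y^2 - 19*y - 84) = y^2 - y - 12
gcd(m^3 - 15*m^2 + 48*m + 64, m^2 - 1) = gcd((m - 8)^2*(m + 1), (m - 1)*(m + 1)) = m + 1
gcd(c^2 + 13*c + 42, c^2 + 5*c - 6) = c + 6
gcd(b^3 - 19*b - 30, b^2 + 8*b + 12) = b + 2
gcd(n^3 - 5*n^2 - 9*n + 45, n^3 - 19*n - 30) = n^2 - 2*n - 15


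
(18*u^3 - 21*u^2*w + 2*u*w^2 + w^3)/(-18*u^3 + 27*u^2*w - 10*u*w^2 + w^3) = (-6*u - w)/(6*u - w)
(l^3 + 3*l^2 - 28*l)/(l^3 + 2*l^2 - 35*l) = (l - 4)/(l - 5)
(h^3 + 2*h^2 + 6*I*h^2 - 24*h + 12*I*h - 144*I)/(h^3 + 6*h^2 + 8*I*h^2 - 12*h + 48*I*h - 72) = (h - 4)/(h + 2*I)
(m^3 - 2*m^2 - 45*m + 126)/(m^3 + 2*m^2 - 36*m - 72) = (m^2 + 4*m - 21)/(m^2 + 8*m + 12)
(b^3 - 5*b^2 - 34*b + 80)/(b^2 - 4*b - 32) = (b^2 + 3*b - 10)/(b + 4)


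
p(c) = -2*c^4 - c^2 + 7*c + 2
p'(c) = -8*c^3 - 2*c + 7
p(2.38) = -51.18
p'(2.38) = -105.61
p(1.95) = -17.07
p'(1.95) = -56.22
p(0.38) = 4.47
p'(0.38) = 5.80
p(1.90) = -14.37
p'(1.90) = -51.67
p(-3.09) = -211.51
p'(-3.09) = 249.21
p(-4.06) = -586.32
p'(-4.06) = 550.51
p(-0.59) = -2.72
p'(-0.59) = 9.82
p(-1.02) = -8.35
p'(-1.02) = 17.53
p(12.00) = -41530.00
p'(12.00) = -13841.00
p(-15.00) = -101578.00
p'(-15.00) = 27037.00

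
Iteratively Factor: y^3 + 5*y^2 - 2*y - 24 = (y + 4)*(y^2 + y - 6) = (y - 2)*(y + 4)*(y + 3)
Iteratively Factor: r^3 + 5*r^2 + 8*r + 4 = (r + 2)*(r^2 + 3*r + 2) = (r + 1)*(r + 2)*(r + 2)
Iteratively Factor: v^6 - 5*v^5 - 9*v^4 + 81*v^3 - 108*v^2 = (v - 3)*(v^5 - 2*v^4 - 15*v^3 + 36*v^2) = (v - 3)^2*(v^4 + v^3 - 12*v^2) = (v - 3)^3*(v^3 + 4*v^2) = (v - 3)^3*(v + 4)*(v^2) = v*(v - 3)^3*(v + 4)*(v)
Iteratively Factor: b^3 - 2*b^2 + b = (b - 1)*(b^2 - b) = b*(b - 1)*(b - 1)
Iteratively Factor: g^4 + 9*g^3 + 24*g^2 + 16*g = (g + 4)*(g^3 + 5*g^2 + 4*g) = g*(g + 4)*(g^2 + 5*g + 4) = g*(g + 4)^2*(g + 1)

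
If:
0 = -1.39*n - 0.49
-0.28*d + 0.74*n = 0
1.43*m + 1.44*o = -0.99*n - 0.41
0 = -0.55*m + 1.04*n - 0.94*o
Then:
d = -0.93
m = 0.85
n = -0.35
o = -0.89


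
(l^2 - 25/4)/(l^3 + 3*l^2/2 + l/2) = (4*l^2 - 25)/(2*l*(2*l^2 + 3*l + 1))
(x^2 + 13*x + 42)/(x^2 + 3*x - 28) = (x + 6)/(x - 4)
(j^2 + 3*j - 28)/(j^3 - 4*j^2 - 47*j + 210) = (j - 4)/(j^2 - 11*j + 30)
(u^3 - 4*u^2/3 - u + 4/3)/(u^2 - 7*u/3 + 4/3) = u + 1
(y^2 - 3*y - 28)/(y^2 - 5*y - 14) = (y + 4)/(y + 2)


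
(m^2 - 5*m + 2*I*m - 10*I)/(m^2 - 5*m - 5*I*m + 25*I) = (m + 2*I)/(m - 5*I)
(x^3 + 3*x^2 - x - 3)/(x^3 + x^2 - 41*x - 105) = (x^2 - 1)/(x^2 - 2*x - 35)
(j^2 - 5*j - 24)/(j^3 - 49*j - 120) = 1/(j + 5)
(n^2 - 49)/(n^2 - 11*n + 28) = (n + 7)/(n - 4)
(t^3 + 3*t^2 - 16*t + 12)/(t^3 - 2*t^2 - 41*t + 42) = (t - 2)/(t - 7)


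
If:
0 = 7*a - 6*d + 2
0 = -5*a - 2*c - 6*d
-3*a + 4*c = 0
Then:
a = -4/27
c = -1/9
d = 13/81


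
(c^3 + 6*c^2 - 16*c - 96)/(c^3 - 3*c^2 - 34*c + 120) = (c + 4)/(c - 5)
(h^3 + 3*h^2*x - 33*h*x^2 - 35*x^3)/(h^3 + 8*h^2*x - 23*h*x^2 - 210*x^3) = (h + x)/(h + 6*x)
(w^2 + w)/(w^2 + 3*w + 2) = w/(w + 2)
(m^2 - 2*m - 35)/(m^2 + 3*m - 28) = (m^2 - 2*m - 35)/(m^2 + 3*m - 28)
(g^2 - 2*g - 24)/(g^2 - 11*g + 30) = (g + 4)/(g - 5)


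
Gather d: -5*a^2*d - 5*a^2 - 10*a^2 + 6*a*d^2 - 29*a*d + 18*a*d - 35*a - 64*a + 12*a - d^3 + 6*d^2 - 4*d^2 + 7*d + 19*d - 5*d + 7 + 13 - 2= -15*a^2 - 87*a - d^3 + d^2*(6*a + 2) + d*(-5*a^2 - 11*a + 21) + 18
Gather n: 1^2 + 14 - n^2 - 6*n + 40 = -n^2 - 6*n + 55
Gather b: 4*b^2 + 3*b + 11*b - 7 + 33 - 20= 4*b^2 + 14*b + 6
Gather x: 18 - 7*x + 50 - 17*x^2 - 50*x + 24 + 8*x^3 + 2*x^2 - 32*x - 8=8*x^3 - 15*x^2 - 89*x + 84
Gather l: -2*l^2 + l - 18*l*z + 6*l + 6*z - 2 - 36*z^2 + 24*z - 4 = -2*l^2 + l*(7 - 18*z) - 36*z^2 + 30*z - 6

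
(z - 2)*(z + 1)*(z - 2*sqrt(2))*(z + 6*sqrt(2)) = z^4 - z^3 + 4*sqrt(2)*z^3 - 26*z^2 - 4*sqrt(2)*z^2 - 8*sqrt(2)*z + 24*z + 48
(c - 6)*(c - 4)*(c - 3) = c^3 - 13*c^2 + 54*c - 72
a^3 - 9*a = a*(a - 3)*(a + 3)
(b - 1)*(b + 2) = b^2 + b - 2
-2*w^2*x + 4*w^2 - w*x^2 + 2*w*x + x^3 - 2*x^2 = (-2*w + x)*(w + x)*(x - 2)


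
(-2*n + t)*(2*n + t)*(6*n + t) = -24*n^3 - 4*n^2*t + 6*n*t^2 + t^3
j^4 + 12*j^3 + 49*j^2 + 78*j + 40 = (j + 1)*(j + 2)*(j + 4)*(j + 5)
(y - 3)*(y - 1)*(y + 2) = y^3 - 2*y^2 - 5*y + 6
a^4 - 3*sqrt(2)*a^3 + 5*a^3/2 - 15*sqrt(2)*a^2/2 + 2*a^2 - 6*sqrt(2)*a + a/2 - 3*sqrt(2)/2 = (a + 1/2)*(a + 1)^2*(a - 3*sqrt(2))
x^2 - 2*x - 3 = (x - 3)*(x + 1)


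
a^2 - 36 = (a - 6)*(a + 6)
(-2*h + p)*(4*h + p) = -8*h^2 + 2*h*p + p^2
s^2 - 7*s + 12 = (s - 4)*(s - 3)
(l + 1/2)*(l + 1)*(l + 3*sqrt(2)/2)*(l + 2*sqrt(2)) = l^4 + 3*l^3/2 + 7*sqrt(2)*l^3/2 + 13*l^2/2 + 21*sqrt(2)*l^2/4 + 7*sqrt(2)*l/4 + 9*l + 3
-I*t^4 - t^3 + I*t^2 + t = t*(t - 1)*(t - I)*(-I*t - I)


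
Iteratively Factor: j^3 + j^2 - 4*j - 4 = (j - 2)*(j^2 + 3*j + 2) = (j - 2)*(j + 1)*(j + 2)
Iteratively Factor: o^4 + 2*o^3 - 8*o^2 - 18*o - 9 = (o + 1)*(o^3 + o^2 - 9*o - 9) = (o - 3)*(o + 1)*(o^2 + 4*o + 3) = (o - 3)*(o + 1)*(o + 3)*(o + 1)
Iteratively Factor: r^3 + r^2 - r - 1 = (r + 1)*(r^2 - 1) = (r + 1)^2*(r - 1)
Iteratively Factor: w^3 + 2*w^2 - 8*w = (w)*(w^2 + 2*w - 8) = w*(w + 4)*(w - 2)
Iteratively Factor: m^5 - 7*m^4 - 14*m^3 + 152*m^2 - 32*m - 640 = (m - 5)*(m^4 - 2*m^3 - 24*m^2 + 32*m + 128) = (m - 5)*(m + 2)*(m^3 - 4*m^2 - 16*m + 64) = (m - 5)*(m - 4)*(m + 2)*(m^2 - 16) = (m - 5)*(m - 4)^2*(m + 2)*(m + 4)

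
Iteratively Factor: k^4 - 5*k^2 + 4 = (k + 2)*(k^3 - 2*k^2 - k + 2) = (k - 1)*(k + 2)*(k^2 - k - 2) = (k - 1)*(k + 1)*(k + 2)*(k - 2)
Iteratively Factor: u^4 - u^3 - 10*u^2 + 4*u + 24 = (u - 2)*(u^3 + u^2 - 8*u - 12) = (u - 3)*(u - 2)*(u^2 + 4*u + 4) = (u - 3)*(u - 2)*(u + 2)*(u + 2)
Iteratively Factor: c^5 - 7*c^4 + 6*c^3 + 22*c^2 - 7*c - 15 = (c - 3)*(c^4 - 4*c^3 - 6*c^2 + 4*c + 5) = (c - 3)*(c + 1)*(c^3 - 5*c^2 - c + 5) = (c - 3)*(c + 1)^2*(c^2 - 6*c + 5) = (c - 5)*(c - 3)*(c + 1)^2*(c - 1)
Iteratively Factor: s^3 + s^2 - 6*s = (s)*(s^2 + s - 6) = s*(s - 2)*(s + 3)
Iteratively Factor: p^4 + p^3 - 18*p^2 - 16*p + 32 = (p + 2)*(p^3 - p^2 - 16*p + 16) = (p - 1)*(p + 2)*(p^2 - 16) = (p - 1)*(p + 2)*(p + 4)*(p - 4)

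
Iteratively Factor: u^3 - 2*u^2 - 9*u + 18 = (u + 3)*(u^2 - 5*u + 6) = (u - 3)*(u + 3)*(u - 2)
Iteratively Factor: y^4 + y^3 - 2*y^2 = (y - 1)*(y^3 + 2*y^2) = y*(y - 1)*(y^2 + 2*y) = y^2*(y - 1)*(y + 2)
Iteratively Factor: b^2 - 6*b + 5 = (b - 1)*(b - 5)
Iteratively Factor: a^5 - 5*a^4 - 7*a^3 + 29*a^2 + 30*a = (a - 5)*(a^4 - 7*a^2 - 6*a) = (a - 5)*(a + 2)*(a^3 - 2*a^2 - 3*a) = (a - 5)*(a + 1)*(a + 2)*(a^2 - 3*a) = (a - 5)*(a - 3)*(a + 1)*(a + 2)*(a)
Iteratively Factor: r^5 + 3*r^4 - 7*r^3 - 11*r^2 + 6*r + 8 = (r - 1)*(r^4 + 4*r^3 - 3*r^2 - 14*r - 8) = (r - 2)*(r - 1)*(r^3 + 6*r^2 + 9*r + 4) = (r - 2)*(r - 1)*(r + 1)*(r^2 + 5*r + 4) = (r - 2)*(r - 1)*(r + 1)^2*(r + 4)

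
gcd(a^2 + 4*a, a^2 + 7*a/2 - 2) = a + 4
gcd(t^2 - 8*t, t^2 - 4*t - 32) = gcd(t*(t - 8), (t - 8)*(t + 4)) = t - 8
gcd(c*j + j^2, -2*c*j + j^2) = j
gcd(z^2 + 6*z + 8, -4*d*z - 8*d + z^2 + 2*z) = z + 2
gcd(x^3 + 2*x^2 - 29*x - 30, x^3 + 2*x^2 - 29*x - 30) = x^3 + 2*x^2 - 29*x - 30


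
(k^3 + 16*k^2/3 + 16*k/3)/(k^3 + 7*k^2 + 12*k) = (k + 4/3)/(k + 3)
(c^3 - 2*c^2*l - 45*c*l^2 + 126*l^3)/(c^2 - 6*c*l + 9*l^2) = (c^2 + c*l - 42*l^2)/(c - 3*l)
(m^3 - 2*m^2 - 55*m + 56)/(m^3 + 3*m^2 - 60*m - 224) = (m - 1)/(m + 4)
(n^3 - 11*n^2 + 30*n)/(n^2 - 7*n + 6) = n*(n - 5)/(n - 1)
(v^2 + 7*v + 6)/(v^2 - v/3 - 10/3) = 3*(v^2 + 7*v + 6)/(3*v^2 - v - 10)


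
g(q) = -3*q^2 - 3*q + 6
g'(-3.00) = 15.00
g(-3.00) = -12.00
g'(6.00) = -39.00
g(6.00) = -120.00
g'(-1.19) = 4.14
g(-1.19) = 5.32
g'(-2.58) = 12.48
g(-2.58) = -6.23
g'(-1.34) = 5.04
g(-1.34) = 4.63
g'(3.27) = -22.62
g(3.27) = -35.89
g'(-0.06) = -2.64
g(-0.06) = 6.17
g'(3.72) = -25.32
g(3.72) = -46.68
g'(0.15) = -3.90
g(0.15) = 5.48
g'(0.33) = -4.98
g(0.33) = 4.68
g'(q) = -6*q - 3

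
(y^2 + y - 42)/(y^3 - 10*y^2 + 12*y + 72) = (y + 7)/(y^2 - 4*y - 12)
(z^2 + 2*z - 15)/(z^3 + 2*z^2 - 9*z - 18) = (z + 5)/(z^2 + 5*z + 6)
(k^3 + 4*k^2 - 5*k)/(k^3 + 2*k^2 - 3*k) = (k + 5)/(k + 3)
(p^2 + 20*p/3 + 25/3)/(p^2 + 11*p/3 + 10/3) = (p + 5)/(p + 2)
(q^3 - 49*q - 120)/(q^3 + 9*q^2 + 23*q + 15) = (q - 8)/(q + 1)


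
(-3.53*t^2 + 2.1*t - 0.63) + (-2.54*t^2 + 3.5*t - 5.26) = -6.07*t^2 + 5.6*t - 5.89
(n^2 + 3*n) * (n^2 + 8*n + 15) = n^4 + 11*n^3 + 39*n^2 + 45*n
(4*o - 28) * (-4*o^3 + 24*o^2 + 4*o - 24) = -16*o^4 + 208*o^3 - 656*o^2 - 208*o + 672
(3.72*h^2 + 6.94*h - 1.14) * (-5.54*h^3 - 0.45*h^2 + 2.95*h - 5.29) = -20.6088*h^5 - 40.1216*h^4 + 14.1666*h^3 + 1.3072*h^2 - 40.0756*h + 6.0306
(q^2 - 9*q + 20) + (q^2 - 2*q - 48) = 2*q^2 - 11*q - 28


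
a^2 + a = a*(a + 1)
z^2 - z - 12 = (z - 4)*(z + 3)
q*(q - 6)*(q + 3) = q^3 - 3*q^2 - 18*q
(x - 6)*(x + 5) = x^2 - x - 30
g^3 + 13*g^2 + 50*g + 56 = (g + 2)*(g + 4)*(g + 7)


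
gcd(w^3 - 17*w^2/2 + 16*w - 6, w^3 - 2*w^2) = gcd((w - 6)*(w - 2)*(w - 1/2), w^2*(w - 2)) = w - 2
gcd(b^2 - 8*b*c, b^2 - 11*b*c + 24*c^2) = b - 8*c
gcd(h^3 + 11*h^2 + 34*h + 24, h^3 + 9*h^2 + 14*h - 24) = h^2 + 10*h + 24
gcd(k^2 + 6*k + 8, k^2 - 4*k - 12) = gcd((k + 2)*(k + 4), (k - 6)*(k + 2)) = k + 2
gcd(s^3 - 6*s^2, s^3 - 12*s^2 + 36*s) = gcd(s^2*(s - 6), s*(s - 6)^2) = s^2 - 6*s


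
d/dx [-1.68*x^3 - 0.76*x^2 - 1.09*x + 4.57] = -5.04*x^2 - 1.52*x - 1.09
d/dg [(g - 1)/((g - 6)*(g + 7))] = (-g^2 + 2*g - 41)/(g^4 + 2*g^3 - 83*g^2 - 84*g + 1764)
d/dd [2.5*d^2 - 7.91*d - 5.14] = 5.0*d - 7.91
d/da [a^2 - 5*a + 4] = 2*a - 5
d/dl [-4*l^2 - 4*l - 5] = -8*l - 4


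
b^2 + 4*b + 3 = (b + 1)*(b + 3)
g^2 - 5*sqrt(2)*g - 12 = (g - 6*sqrt(2))*(g + sqrt(2))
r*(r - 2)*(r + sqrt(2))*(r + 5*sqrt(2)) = r^4 - 2*r^3 + 6*sqrt(2)*r^3 - 12*sqrt(2)*r^2 + 10*r^2 - 20*r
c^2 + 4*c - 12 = (c - 2)*(c + 6)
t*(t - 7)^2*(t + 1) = t^4 - 13*t^3 + 35*t^2 + 49*t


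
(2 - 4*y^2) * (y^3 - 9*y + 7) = -4*y^5 + 38*y^3 - 28*y^2 - 18*y + 14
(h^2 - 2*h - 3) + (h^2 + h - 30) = 2*h^2 - h - 33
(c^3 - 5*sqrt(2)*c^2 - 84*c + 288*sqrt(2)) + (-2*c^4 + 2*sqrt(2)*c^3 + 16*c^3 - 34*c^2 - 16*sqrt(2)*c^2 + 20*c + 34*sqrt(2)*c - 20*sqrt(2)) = -2*c^4 + 2*sqrt(2)*c^3 + 17*c^3 - 34*c^2 - 21*sqrt(2)*c^2 - 64*c + 34*sqrt(2)*c + 268*sqrt(2)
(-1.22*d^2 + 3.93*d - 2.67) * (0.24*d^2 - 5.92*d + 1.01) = -0.2928*d^4 + 8.1656*d^3 - 25.1386*d^2 + 19.7757*d - 2.6967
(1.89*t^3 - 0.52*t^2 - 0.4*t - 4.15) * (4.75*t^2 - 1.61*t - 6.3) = 8.9775*t^5 - 5.5129*t^4 - 12.9698*t^3 - 15.7925*t^2 + 9.2015*t + 26.145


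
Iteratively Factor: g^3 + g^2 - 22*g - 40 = (g + 2)*(g^2 - g - 20) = (g - 5)*(g + 2)*(g + 4)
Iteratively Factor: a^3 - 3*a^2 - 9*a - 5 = (a + 1)*(a^2 - 4*a - 5) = (a - 5)*(a + 1)*(a + 1)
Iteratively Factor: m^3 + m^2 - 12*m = (m)*(m^2 + m - 12) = m*(m + 4)*(m - 3)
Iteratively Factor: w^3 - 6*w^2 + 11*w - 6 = (w - 1)*(w^2 - 5*w + 6) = (w - 3)*(w - 1)*(w - 2)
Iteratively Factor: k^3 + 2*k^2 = (k)*(k^2 + 2*k) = k*(k + 2)*(k)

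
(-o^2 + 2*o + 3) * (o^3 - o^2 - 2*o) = -o^5 + 3*o^4 + 3*o^3 - 7*o^2 - 6*o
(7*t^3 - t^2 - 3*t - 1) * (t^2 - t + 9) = 7*t^5 - 8*t^4 + 61*t^3 - 7*t^2 - 26*t - 9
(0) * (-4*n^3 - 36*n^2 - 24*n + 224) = 0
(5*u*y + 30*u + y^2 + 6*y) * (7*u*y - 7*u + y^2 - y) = 35*u^2*y^2 + 175*u^2*y - 210*u^2 + 12*u*y^3 + 60*u*y^2 - 72*u*y + y^4 + 5*y^3 - 6*y^2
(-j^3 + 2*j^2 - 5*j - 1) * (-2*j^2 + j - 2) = 2*j^5 - 5*j^4 + 14*j^3 - 7*j^2 + 9*j + 2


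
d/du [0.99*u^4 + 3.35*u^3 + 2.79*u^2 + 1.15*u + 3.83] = 3.96*u^3 + 10.05*u^2 + 5.58*u + 1.15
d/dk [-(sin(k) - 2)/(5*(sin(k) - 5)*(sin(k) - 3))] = (sin(k)^2 - 4*sin(k) + 1)*cos(k)/(5*(sin(k) - 5)^2*(sin(k) - 3)^2)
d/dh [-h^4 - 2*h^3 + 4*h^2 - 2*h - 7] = -4*h^3 - 6*h^2 + 8*h - 2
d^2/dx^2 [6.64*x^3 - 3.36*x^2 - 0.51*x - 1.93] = 39.84*x - 6.72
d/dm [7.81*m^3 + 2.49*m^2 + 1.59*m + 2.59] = 23.43*m^2 + 4.98*m + 1.59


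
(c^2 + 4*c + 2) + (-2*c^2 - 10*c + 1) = -c^2 - 6*c + 3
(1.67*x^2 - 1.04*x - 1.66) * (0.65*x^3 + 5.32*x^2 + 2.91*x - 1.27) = 1.0855*x^5 + 8.2084*x^4 - 1.7521*x^3 - 13.9785*x^2 - 3.5098*x + 2.1082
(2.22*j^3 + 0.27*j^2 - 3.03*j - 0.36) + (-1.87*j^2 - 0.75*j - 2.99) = 2.22*j^3 - 1.6*j^2 - 3.78*j - 3.35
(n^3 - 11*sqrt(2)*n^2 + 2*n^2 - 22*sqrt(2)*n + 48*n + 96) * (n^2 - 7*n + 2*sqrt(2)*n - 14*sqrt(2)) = n^5 - 9*sqrt(2)*n^4 - 5*n^4 - 10*n^3 + 45*sqrt(2)*n^3 - 20*n^2 + 222*sqrt(2)*n^2 - 480*sqrt(2)*n - 56*n - 1344*sqrt(2)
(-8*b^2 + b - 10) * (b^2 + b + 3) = -8*b^4 - 7*b^3 - 33*b^2 - 7*b - 30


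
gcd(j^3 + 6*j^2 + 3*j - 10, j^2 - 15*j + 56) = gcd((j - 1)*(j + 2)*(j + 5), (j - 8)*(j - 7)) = 1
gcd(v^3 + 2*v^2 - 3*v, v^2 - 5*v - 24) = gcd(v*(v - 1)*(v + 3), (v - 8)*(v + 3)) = v + 3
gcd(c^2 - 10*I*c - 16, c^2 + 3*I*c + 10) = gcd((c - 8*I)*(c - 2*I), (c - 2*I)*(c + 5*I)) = c - 2*I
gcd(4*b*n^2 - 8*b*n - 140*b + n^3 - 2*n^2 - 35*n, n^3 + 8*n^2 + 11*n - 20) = n + 5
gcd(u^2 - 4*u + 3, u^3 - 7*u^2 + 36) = u - 3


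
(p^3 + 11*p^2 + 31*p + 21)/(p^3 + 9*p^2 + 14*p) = (p^2 + 4*p + 3)/(p*(p + 2))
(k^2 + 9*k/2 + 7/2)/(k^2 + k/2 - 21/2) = (k + 1)/(k - 3)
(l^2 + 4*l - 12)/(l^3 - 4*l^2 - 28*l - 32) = (-l^2 - 4*l + 12)/(-l^3 + 4*l^2 + 28*l + 32)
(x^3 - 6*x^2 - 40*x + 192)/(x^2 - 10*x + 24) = (x^2 - 2*x - 48)/(x - 6)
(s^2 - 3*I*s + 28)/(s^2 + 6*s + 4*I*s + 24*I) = (s - 7*I)/(s + 6)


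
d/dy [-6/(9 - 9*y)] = -2/(3*(y - 1)^2)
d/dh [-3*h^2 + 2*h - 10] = 2 - 6*h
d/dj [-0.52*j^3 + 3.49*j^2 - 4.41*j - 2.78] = -1.56*j^2 + 6.98*j - 4.41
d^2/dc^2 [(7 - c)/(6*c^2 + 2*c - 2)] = (-(c - 7)*(6*c + 1)^2 + (9*c - 20)*(3*c^2 + c - 1))/(3*c^2 + c - 1)^3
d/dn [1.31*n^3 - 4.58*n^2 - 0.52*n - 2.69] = 3.93*n^2 - 9.16*n - 0.52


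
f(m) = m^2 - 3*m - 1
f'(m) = 2*m - 3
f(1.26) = -3.19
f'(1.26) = -0.48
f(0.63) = -2.49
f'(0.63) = -1.74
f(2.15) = -2.83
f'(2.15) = 1.30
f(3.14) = -0.56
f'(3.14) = 3.28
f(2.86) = -1.40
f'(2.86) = 2.72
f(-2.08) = 9.57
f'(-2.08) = -7.16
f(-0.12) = -0.63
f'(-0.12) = -3.24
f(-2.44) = 12.27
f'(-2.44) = -7.88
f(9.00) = 53.00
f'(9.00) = 15.00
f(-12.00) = 179.00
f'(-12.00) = -27.00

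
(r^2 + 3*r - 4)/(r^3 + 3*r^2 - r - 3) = (r + 4)/(r^2 + 4*r + 3)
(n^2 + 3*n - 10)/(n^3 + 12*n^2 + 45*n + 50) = (n - 2)/(n^2 + 7*n + 10)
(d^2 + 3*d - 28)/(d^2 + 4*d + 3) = (d^2 + 3*d - 28)/(d^2 + 4*d + 3)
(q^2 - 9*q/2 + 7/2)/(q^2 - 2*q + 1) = (q - 7/2)/(q - 1)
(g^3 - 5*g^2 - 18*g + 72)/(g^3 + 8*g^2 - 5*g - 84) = (g - 6)/(g + 7)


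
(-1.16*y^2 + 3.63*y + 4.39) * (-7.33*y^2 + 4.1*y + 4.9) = 8.5028*y^4 - 31.3639*y^3 - 22.9797*y^2 + 35.786*y + 21.511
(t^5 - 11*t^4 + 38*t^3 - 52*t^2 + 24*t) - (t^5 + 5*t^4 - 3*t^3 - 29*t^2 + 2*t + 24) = -16*t^4 + 41*t^3 - 23*t^2 + 22*t - 24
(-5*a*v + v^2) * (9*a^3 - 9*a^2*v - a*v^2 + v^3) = -45*a^4*v + 54*a^3*v^2 - 4*a^2*v^3 - 6*a*v^4 + v^5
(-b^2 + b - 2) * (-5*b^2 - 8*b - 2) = 5*b^4 + 3*b^3 + 4*b^2 + 14*b + 4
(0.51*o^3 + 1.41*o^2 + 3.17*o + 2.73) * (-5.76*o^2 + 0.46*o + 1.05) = -2.9376*o^5 - 7.887*o^4 - 17.0751*o^3 - 12.7861*o^2 + 4.5843*o + 2.8665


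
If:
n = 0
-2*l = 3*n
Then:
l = 0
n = 0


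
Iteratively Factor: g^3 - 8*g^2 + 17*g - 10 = (g - 5)*(g^2 - 3*g + 2) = (g - 5)*(g - 1)*(g - 2)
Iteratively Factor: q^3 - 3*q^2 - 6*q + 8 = (q + 2)*(q^2 - 5*q + 4) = (q - 4)*(q + 2)*(q - 1)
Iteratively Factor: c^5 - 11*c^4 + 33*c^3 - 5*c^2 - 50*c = (c - 5)*(c^4 - 6*c^3 + 3*c^2 + 10*c) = (c - 5)^2*(c^3 - c^2 - 2*c) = (c - 5)^2*(c + 1)*(c^2 - 2*c) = (c - 5)^2*(c - 2)*(c + 1)*(c)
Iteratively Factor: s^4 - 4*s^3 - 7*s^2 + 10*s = (s - 1)*(s^3 - 3*s^2 - 10*s) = (s - 5)*(s - 1)*(s^2 + 2*s) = (s - 5)*(s - 1)*(s + 2)*(s)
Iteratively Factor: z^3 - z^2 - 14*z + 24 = (z + 4)*(z^2 - 5*z + 6) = (z - 2)*(z + 4)*(z - 3)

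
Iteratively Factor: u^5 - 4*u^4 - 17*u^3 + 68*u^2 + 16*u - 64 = (u + 1)*(u^4 - 5*u^3 - 12*u^2 + 80*u - 64) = (u - 4)*(u + 1)*(u^3 - u^2 - 16*u + 16) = (u - 4)*(u + 1)*(u + 4)*(u^2 - 5*u + 4) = (u - 4)*(u - 1)*(u + 1)*(u + 4)*(u - 4)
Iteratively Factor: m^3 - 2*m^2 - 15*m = (m - 5)*(m^2 + 3*m) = m*(m - 5)*(m + 3)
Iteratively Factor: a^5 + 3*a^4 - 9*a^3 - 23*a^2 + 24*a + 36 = (a + 1)*(a^4 + 2*a^3 - 11*a^2 - 12*a + 36) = (a - 2)*(a + 1)*(a^3 + 4*a^2 - 3*a - 18) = (a - 2)*(a + 1)*(a + 3)*(a^2 + a - 6) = (a - 2)^2*(a + 1)*(a + 3)*(a + 3)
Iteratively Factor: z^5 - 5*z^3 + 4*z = (z - 2)*(z^4 + 2*z^3 - z^2 - 2*z) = z*(z - 2)*(z^3 + 2*z^2 - z - 2) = z*(z - 2)*(z - 1)*(z^2 + 3*z + 2) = z*(z - 2)*(z - 1)*(z + 2)*(z + 1)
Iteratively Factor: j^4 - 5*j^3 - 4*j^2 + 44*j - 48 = (j - 4)*(j^3 - j^2 - 8*j + 12) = (j - 4)*(j + 3)*(j^2 - 4*j + 4) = (j - 4)*(j - 2)*(j + 3)*(j - 2)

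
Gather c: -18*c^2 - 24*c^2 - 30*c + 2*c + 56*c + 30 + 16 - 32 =-42*c^2 + 28*c + 14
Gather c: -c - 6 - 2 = -c - 8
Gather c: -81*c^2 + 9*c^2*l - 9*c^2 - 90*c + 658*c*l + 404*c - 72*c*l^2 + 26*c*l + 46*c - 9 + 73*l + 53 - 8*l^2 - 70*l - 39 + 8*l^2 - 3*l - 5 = c^2*(9*l - 90) + c*(-72*l^2 + 684*l + 360)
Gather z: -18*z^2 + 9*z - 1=-18*z^2 + 9*z - 1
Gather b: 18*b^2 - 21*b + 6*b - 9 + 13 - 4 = 18*b^2 - 15*b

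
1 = 1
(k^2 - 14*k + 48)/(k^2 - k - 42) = (-k^2 + 14*k - 48)/(-k^2 + k + 42)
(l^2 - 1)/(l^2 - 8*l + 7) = (l + 1)/(l - 7)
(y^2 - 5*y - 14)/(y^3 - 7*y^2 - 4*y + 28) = 1/(y - 2)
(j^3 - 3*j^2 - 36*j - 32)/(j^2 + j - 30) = (j^3 - 3*j^2 - 36*j - 32)/(j^2 + j - 30)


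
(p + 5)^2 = p^2 + 10*p + 25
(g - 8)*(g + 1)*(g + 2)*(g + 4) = g^4 - g^3 - 42*g^2 - 104*g - 64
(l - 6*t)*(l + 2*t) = l^2 - 4*l*t - 12*t^2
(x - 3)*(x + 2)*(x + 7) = x^3 + 6*x^2 - 13*x - 42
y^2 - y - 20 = (y - 5)*(y + 4)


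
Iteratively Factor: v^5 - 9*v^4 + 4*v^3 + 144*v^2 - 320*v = (v)*(v^4 - 9*v^3 + 4*v^2 + 144*v - 320) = v*(v - 5)*(v^3 - 4*v^2 - 16*v + 64) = v*(v - 5)*(v + 4)*(v^2 - 8*v + 16) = v*(v - 5)*(v - 4)*(v + 4)*(v - 4)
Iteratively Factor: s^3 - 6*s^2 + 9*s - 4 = (s - 4)*(s^2 - 2*s + 1) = (s - 4)*(s - 1)*(s - 1)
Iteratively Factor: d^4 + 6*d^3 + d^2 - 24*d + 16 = (d + 4)*(d^3 + 2*d^2 - 7*d + 4) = (d - 1)*(d + 4)*(d^2 + 3*d - 4) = (d - 1)^2*(d + 4)*(d + 4)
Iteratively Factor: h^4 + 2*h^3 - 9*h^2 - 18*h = (h + 2)*(h^3 - 9*h) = (h - 3)*(h + 2)*(h^2 + 3*h) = (h - 3)*(h + 2)*(h + 3)*(h)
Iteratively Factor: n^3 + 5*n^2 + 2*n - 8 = (n + 4)*(n^2 + n - 2) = (n - 1)*(n + 4)*(n + 2)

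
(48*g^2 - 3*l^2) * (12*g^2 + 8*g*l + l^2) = 576*g^4 + 384*g^3*l + 12*g^2*l^2 - 24*g*l^3 - 3*l^4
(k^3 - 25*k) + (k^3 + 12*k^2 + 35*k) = 2*k^3 + 12*k^2 + 10*k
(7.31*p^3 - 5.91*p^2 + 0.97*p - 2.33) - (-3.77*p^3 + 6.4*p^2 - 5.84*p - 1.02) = 11.08*p^3 - 12.31*p^2 + 6.81*p - 1.31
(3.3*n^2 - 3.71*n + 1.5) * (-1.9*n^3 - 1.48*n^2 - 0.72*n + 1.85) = -6.27*n^5 + 2.165*n^4 + 0.264800000000001*n^3 + 6.5562*n^2 - 7.9435*n + 2.775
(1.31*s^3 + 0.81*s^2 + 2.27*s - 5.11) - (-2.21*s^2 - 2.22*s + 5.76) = 1.31*s^3 + 3.02*s^2 + 4.49*s - 10.87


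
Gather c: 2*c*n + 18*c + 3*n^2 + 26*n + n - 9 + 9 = c*(2*n + 18) + 3*n^2 + 27*n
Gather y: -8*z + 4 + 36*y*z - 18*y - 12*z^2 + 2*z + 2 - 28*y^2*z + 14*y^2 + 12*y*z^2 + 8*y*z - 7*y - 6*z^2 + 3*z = y^2*(14 - 28*z) + y*(12*z^2 + 44*z - 25) - 18*z^2 - 3*z + 6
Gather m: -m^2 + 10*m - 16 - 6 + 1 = -m^2 + 10*m - 21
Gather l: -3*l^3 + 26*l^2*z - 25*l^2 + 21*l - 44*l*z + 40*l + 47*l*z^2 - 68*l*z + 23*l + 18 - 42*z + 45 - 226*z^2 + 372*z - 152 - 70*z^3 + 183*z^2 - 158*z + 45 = -3*l^3 + l^2*(26*z - 25) + l*(47*z^2 - 112*z + 84) - 70*z^3 - 43*z^2 + 172*z - 44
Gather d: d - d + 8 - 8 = 0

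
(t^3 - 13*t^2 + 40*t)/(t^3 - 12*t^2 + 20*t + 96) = t*(t - 5)/(t^2 - 4*t - 12)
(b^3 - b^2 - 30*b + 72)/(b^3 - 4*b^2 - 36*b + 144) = (b - 3)/(b - 6)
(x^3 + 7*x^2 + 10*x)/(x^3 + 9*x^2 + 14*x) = (x + 5)/(x + 7)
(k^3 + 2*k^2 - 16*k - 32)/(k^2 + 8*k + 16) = (k^2 - 2*k - 8)/(k + 4)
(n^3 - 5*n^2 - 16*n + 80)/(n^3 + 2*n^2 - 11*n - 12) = (n^2 - 9*n + 20)/(n^2 - 2*n - 3)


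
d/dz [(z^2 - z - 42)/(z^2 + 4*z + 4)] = (5*z + 82)/(z^3 + 6*z^2 + 12*z + 8)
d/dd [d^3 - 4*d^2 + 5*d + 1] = 3*d^2 - 8*d + 5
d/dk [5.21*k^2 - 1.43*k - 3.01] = 10.42*k - 1.43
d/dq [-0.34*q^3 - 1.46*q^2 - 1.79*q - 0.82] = -1.02*q^2 - 2.92*q - 1.79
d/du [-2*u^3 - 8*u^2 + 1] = 2*u*(-3*u - 8)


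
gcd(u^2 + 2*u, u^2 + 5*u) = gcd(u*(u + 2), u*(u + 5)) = u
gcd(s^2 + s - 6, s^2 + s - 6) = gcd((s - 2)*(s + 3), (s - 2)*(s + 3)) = s^2 + s - 6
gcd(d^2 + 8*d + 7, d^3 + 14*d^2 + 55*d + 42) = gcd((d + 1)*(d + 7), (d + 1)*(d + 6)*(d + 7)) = d^2 + 8*d + 7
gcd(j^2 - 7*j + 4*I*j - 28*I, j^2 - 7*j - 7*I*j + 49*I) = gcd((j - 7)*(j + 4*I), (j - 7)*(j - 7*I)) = j - 7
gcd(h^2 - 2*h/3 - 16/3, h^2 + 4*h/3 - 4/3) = h + 2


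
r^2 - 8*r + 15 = (r - 5)*(r - 3)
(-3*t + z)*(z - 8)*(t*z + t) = -3*t^2*z^2 + 21*t^2*z + 24*t^2 + t*z^3 - 7*t*z^2 - 8*t*z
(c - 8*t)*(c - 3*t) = c^2 - 11*c*t + 24*t^2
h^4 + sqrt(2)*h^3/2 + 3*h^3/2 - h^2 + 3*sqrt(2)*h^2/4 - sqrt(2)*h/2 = h*(h - 1/2)*(h + 2)*(h + sqrt(2)/2)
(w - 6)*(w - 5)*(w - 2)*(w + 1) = w^4 - 12*w^3 + 39*w^2 - 8*w - 60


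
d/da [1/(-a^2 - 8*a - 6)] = 2*(a + 4)/(a^2 + 8*a + 6)^2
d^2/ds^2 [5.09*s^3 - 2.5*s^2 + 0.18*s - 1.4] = 30.54*s - 5.0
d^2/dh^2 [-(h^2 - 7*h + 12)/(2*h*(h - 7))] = 12*(-3*h^2 + 21*h - 49)/(h^3*(h^3 - 21*h^2 + 147*h - 343))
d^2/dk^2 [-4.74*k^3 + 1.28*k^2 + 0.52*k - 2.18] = 2.56 - 28.44*k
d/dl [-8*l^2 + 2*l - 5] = 2 - 16*l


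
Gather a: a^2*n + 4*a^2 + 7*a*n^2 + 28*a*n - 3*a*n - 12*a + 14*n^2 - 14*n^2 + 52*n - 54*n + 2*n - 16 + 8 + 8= a^2*(n + 4) + a*(7*n^2 + 25*n - 12)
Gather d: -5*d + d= -4*d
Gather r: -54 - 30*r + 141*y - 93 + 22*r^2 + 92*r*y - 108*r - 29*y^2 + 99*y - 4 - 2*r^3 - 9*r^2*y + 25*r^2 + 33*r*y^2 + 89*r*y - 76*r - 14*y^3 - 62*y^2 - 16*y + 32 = -2*r^3 + r^2*(47 - 9*y) + r*(33*y^2 + 181*y - 214) - 14*y^3 - 91*y^2 + 224*y - 119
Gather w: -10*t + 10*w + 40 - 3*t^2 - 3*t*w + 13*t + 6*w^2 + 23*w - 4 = -3*t^2 + 3*t + 6*w^2 + w*(33 - 3*t) + 36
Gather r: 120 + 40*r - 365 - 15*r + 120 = 25*r - 125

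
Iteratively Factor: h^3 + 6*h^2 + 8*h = (h + 4)*(h^2 + 2*h) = h*(h + 4)*(h + 2)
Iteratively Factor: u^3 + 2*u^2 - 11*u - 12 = (u - 3)*(u^2 + 5*u + 4) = (u - 3)*(u + 1)*(u + 4)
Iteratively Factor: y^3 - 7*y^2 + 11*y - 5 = (y - 1)*(y^2 - 6*y + 5) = (y - 1)^2*(y - 5)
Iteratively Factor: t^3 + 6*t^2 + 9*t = (t)*(t^2 + 6*t + 9) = t*(t + 3)*(t + 3)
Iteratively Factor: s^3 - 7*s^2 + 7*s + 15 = (s - 5)*(s^2 - 2*s - 3) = (s - 5)*(s - 3)*(s + 1)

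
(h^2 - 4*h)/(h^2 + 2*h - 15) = h*(h - 4)/(h^2 + 2*h - 15)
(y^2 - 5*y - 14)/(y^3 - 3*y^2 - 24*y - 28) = 1/(y + 2)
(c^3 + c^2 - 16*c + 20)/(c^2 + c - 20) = (c^2 - 4*c + 4)/(c - 4)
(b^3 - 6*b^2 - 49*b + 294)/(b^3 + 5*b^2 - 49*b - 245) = (b - 6)/(b + 5)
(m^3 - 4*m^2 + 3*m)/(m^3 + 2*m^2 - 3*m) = (m - 3)/(m + 3)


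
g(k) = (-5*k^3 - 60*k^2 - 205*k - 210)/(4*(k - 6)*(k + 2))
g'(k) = (-15*k^2 - 120*k - 205)/(4*(k - 6)*(k + 2)) - (-5*k^3 - 60*k^2 - 205*k - 210)/(4*(k - 6)*(k + 2)^2) - (-5*k^3 - 60*k^2 - 205*k - 210)/(4*(k - 6)^2*(k + 2)) = 5*(-k^2 + 12*k + 81)/(4*(k^2 - 12*k + 36))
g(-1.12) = 1.94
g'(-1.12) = 1.63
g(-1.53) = 1.33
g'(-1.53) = 1.33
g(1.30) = 9.49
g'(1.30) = 5.37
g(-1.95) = 0.83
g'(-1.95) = 1.06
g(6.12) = -1246.40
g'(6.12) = 10155.00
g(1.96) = 13.75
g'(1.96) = 7.71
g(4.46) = 69.39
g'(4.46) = 60.42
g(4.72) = 88.36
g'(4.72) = 88.01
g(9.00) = -80.00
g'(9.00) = 15.00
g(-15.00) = 5.71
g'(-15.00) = -0.92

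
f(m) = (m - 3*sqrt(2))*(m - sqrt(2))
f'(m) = 2*m - 4*sqrt(2)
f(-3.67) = 40.23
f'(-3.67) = -13.00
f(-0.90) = 11.90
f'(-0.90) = -7.46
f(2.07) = -1.42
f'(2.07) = -1.52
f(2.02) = -1.35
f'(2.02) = -1.62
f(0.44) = 3.70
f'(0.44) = -4.78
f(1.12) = 0.92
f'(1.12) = -3.42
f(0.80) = 2.11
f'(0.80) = -4.06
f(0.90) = 1.72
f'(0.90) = -3.86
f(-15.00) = 315.85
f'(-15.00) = -35.66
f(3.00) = -1.97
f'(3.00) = 0.34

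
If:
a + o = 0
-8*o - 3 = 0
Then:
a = 3/8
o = -3/8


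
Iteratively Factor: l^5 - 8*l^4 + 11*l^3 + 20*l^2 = (l)*(l^4 - 8*l^3 + 11*l^2 + 20*l) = l*(l - 4)*(l^3 - 4*l^2 - 5*l) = l*(l - 4)*(l + 1)*(l^2 - 5*l) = l^2*(l - 4)*(l + 1)*(l - 5)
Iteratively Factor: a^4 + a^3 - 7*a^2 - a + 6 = (a - 1)*(a^3 + 2*a^2 - 5*a - 6) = (a - 1)*(a + 3)*(a^2 - a - 2) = (a - 1)*(a + 1)*(a + 3)*(a - 2)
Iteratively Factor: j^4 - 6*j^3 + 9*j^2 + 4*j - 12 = (j - 2)*(j^3 - 4*j^2 + j + 6) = (j - 2)^2*(j^2 - 2*j - 3) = (j - 3)*(j - 2)^2*(j + 1)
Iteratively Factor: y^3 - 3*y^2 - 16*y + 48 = (y + 4)*(y^2 - 7*y + 12) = (y - 4)*(y + 4)*(y - 3)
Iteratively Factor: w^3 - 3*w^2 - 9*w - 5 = (w - 5)*(w^2 + 2*w + 1) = (w - 5)*(w + 1)*(w + 1)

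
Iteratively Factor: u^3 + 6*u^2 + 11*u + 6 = (u + 2)*(u^2 + 4*u + 3) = (u + 1)*(u + 2)*(u + 3)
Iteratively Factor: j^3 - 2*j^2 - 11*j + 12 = (j - 4)*(j^2 + 2*j - 3) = (j - 4)*(j - 1)*(j + 3)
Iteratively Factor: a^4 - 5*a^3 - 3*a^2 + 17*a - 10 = (a - 5)*(a^3 - 3*a + 2) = (a - 5)*(a - 1)*(a^2 + a - 2) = (a - 5)*(a - 1)^2*(a + 2)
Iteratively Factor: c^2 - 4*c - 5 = (c - 5)*(c + 1)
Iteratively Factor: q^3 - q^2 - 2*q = (q - 2)*(q^2 + q) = q*(q - 2)*(q + 1)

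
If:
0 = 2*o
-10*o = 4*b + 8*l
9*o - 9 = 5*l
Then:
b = 18/5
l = -9/5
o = 0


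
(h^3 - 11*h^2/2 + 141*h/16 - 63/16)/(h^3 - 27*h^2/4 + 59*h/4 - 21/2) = (h - 3/4)/(h - 2)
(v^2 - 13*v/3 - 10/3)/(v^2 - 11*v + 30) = (v + 2/3)/(v - 6)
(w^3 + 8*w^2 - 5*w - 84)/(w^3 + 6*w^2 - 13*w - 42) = (w + 4)/(w + 2)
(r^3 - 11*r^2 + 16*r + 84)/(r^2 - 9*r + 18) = (r^2 - 5*r - 14)/(r - 3)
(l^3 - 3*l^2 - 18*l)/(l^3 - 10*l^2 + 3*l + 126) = l/(l - 7)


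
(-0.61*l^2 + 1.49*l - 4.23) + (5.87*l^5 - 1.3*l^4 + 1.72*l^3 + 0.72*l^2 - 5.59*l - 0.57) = 5.87*l^5 - 1.3*l^4 + 1.72*l^3 + 0.11*l^2 - 4.1*l - 4.8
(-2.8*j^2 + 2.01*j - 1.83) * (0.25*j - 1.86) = -0.7*j^3 + 5.7105*j^2 - 4.1961*j + 3.4038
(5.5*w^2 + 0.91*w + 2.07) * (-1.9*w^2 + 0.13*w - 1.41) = -10.45*w^4 - 1.014*w^3 - 11.5697*w^2 - 1.014*w - 2.9187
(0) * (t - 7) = 0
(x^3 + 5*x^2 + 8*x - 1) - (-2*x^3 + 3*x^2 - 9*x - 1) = 3*x^3 + 2*x^2 + 17*x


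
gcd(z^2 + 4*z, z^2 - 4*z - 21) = 1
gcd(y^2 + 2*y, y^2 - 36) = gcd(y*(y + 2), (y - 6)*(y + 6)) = 1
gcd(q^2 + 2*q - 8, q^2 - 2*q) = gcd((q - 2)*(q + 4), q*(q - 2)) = q - 2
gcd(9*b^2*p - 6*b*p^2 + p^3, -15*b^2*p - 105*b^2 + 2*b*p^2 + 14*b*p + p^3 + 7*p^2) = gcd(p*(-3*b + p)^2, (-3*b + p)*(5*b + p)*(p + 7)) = -3*b + p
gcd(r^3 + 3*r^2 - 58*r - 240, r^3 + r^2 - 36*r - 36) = r + 6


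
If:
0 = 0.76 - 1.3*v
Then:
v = 0.58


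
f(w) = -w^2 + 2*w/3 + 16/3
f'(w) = 2/3 - 2*w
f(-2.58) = -3.04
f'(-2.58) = 5.83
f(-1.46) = 2.23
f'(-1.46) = 3.59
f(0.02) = 5.35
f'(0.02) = 0.63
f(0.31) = 5.44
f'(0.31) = 0.05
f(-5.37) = -27.08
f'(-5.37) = 11.41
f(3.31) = -3.42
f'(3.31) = -5.95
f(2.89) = -1.09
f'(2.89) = -5.11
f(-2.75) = -4.06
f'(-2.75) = 6.17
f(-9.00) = -81.67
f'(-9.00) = 18.67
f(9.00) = -69.67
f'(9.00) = -17.33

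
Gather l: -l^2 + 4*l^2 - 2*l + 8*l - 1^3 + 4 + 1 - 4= 3*l^2 + 6*l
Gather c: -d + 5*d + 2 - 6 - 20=4*d - 24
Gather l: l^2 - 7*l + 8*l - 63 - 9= l^2 + l - 72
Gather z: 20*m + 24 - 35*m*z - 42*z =20*m + z*(-35*m - 42) + 24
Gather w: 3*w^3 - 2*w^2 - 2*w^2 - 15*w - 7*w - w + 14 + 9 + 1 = 3*w^3 - 4*w^2 - 23*w + 24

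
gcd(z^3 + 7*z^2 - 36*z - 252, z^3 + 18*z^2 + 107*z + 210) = z^2 + 13*z + 42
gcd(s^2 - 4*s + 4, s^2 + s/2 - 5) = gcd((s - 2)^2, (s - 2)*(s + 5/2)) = s - 2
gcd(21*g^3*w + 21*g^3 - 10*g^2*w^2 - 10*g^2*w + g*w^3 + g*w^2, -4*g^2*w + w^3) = 1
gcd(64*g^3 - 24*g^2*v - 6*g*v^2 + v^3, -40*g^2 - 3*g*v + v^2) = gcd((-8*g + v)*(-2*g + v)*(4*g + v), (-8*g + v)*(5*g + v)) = -8*g + v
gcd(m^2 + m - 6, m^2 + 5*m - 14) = m - 2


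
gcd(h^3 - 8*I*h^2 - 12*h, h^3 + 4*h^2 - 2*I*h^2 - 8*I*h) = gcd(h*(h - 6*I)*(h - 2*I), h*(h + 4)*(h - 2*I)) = h^2 - 2*I*h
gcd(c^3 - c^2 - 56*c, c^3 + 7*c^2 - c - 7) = c + 7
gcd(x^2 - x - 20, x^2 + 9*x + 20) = x + 4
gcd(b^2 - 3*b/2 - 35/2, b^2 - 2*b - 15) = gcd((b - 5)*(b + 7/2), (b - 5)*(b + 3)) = b - 5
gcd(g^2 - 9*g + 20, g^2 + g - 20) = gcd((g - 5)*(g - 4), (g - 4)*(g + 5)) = g - 4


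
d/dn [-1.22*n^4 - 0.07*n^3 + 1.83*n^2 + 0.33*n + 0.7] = -4.88*n^3 - 0.21*n^2 + 3.66*n + 0.33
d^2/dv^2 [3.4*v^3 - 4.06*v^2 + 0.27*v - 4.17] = 20.4*v - 8.12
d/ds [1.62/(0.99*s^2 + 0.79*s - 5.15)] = (-3.2076*s - 1.2798)/(0.99*s^2 + 0.79*s - 5.15)^2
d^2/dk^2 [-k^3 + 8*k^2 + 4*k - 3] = 16 - 6*k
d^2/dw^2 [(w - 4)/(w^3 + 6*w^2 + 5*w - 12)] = 2*((w - 4)*(3*w^2 + 12*w + 5)^2 - (3*w^2 + 12*w + 3*(w - 4)*(w + 2) + 5)*(w^3 + 6*w^2 + 5*w - 12))/(w^3 + 6*w^2 + 5*w - 12)^3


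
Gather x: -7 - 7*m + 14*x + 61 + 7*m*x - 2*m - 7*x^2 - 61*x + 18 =-9*m - 7*x^2 + x*(7*m - 47) + 72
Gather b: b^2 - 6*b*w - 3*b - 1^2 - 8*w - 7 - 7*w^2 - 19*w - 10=b^2 + b*(-6*w - 3) - 7*w^2 - 27*w - 18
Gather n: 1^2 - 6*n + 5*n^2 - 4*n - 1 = 5*n^2 - 10*n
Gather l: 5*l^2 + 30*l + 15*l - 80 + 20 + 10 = 5*l^2 + 45*l - 50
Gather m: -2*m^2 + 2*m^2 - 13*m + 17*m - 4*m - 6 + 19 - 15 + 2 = 0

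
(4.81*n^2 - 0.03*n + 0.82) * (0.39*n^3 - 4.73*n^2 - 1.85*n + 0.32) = 1.8759*n^5 - 22.763*n^4 - 8.4368*n^3 - 2.2839*n^2 - 1.5266*n + 0.2624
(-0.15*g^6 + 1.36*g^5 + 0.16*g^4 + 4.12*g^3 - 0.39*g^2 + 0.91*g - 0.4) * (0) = 0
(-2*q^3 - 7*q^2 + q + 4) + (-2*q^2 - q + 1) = -2*q^3 - 9*q^2 + 5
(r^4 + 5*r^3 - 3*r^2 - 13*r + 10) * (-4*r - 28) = -4*r^5 - 48*r^4 - 128*r^3 + 136*r^2 + 324*r - 280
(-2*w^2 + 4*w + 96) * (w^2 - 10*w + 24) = -2*w^4 + 24*w^3 + 8*w^2 - 864*w + 2304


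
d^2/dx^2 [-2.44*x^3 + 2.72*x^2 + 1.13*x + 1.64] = 5.44 - 14.64*x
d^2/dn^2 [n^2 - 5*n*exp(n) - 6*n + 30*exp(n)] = -5*n*exp(n) + 20*exp(n) + 2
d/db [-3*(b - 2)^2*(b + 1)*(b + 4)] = -12*b^3 - 9*b^2 + 72*b - 12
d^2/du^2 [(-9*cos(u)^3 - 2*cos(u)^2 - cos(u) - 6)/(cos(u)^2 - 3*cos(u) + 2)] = (295*(1 - cos(u)^2)^2 + 9*cos(u)^6 - 72*cos(u)^5 - 270*cos(u)^3 + 402*cos(u)^2 + 168*cos(u) - 183)/((cos(u) - 2)^3*(cos(u) - 1)^2)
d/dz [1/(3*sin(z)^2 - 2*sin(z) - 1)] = 2*(1 - 3*sin(z))*cos(z)/(-3*sin(z)^2 + 2*sin(z) + 1)^2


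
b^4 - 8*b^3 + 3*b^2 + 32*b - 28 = (b - 7)*(b - 2)*(b - 1)*(b + 2)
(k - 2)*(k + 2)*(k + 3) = k^3 + 3*k^2 - 4*k - 12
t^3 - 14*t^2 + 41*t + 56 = (t - 8)*(t - 7)*(t + 1)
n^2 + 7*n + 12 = (n + 3)*(n + 4)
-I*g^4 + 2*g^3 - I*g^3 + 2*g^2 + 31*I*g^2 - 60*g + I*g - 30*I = (g - 5)*(g + 6)*(g + I)*(-I*g + 1)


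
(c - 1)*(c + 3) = c^2 + 2*c - 3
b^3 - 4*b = b*(b - 2)*(b + 2)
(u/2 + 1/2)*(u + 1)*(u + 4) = u^3/2 + 3*u^2 + 9*u/2 + 2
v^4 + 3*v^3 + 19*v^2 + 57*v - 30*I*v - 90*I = (v + 3)*(v - 3*I)*(v - 2*I)*(v + 5*I)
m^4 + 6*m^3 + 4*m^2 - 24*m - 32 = (m - 2)*(m + 2)^2*(m + 4)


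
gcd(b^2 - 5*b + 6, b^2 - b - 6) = b - 3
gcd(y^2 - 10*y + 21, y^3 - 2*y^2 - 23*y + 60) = y - 3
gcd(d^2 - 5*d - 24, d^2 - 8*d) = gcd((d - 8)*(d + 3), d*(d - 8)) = d - 8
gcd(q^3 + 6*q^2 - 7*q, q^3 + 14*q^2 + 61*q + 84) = q + 7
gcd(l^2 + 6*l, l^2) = l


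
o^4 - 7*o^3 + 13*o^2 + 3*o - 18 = (o - 3)^2*(o - 2)*(o + 1)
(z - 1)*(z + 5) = z^2 + 4*z - 5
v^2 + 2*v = v*(v + 2)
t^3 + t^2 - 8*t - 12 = (t - 3)*(t + 2)^2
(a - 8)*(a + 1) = a^2 - 7*a - 8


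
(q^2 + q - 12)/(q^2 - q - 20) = (q - 3)/(q - 5)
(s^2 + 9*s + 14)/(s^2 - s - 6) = (s + 7)/(s - 3)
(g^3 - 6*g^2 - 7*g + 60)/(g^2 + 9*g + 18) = (g^2 - 9*g + 20)/(g + 6)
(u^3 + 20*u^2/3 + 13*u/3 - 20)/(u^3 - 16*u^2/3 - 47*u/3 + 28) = (u + 5)/(u - 7)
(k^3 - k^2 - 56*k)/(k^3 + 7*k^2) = (k - 8)/k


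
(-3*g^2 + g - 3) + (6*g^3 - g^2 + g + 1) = 6*g^3 - 4*g^2 + 2*g - 2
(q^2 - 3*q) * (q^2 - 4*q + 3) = q^4 - 7*q^3 + 15*q^2 - 9*q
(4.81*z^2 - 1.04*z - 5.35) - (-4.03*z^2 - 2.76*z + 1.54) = 8.84*z^2 + 1.72*z - 6.89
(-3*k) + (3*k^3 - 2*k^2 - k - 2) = 3*k^3 - 2*k^2 - 4*k - 2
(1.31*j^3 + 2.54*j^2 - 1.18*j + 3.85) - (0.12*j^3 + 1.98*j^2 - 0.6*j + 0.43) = 1.19*j^3 + 0.56*j^2 - 0.58*j + 3.42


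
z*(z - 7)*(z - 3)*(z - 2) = z^4 - 12*z^3 + 41*z^2 - 42*z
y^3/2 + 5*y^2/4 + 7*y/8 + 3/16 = (y/2 + 1/4)*(y + 1/2)*(y + 3/2)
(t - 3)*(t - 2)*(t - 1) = t^3 - 6*t^2 + 11*t - 6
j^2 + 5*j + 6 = (j + 2)*(j + 3)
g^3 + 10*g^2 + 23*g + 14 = (g + 1)*(g + 2)*(g + 7)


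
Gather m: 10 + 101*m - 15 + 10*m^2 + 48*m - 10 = 10*m^2 + 149*m - 15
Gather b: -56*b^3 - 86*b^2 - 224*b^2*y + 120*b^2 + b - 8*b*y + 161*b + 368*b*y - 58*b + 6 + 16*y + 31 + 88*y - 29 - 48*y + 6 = -56*b^3 + b^2*(34 - 224*y) + b*(360*y + 104) + 56*y + 14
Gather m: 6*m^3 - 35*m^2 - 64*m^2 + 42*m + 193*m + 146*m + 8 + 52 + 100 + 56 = 6*m^3 - 99*m^2 + 381*m + 216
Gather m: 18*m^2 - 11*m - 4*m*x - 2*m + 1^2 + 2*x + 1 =18*m^2 + m*(-4*x - 13) + 2*x + 2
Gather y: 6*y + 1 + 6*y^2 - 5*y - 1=6*y^2 + y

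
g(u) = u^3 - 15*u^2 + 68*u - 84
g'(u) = 3*u^2 - 30*u + 68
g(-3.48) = -544.44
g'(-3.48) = 208.73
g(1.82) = -3.90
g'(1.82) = 23.34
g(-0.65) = -134.81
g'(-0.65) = 88.77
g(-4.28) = -728.22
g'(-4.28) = 251.36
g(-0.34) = -108.89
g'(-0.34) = 78.55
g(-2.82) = -417.47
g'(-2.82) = 176.46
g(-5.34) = -1027.13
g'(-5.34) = 313.75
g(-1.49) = -221.93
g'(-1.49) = 119.36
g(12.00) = 300.00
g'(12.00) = 140.00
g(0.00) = -84.00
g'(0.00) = 68.00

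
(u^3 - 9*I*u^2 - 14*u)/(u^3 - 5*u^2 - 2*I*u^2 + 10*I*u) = (u - 7*I)/(u - 5)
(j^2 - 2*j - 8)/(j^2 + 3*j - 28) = (j + 2)/(j + 7)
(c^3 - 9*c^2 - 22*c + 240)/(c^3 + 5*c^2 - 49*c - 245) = (c^2 - 14*c + 48)/(c^2 - 49)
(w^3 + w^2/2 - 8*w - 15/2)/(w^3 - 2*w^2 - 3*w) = (w + 5/2)/w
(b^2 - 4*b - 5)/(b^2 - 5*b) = (b + 1)/b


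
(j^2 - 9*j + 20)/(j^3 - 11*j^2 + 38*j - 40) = 1/(j - 2)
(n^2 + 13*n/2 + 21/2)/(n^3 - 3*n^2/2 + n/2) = (2*n^2 + 13*n + 21)/(n*(2*n^2 - 3*n + 1))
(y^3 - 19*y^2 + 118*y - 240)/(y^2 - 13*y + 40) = y - 6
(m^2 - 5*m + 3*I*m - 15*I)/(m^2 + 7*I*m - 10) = (m^2 + m*(-5 + 3*I) - 15*I)/(m^2 + 7*I*m - 10)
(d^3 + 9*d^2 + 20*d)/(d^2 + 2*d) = (d^2 + 9*d + 20)/(d + 2)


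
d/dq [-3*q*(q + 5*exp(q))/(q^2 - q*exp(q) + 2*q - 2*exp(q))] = 3*(-q*(q + 5*exp(q))*(q*exp(q) - 2*q + 3*exp(q) - 2) + (-q*(5*exp(q) + 1) - q - 5*exp(q))*(q^2 - q*exp(q) + 2*q - 2*exp(q)))/(q^2 - q*exp(q) + 2*q - 2*exp(q))^2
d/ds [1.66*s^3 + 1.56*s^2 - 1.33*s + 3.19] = 4.98*s^2 + 3.12*s - 1.33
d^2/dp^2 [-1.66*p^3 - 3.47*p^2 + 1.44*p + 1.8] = -9.96*p - 6.94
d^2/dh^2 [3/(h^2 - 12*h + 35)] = 6*(-h^2 + 12*h + 4*(h - 6)^2 - 35)/(h^2 - 12*h + 35)^3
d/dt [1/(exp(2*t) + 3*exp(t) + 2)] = (-2*exp(t) - 3)*exp(t)/(exp(2*t) + 3*exp(t) + 2)^2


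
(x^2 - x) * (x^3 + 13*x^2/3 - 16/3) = x^5 + 10*x^4/3 - 13*x^3/3 - 16*x^2/3 + 16*x/3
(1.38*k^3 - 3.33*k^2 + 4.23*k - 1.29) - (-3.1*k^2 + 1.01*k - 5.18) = 1.38*k^3 - 0.23*k^2 + 3.22*k + 3.89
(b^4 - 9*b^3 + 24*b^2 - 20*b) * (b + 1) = b^5 - 8*b^4 + 15*b^3 + 4*b^2 - 20*b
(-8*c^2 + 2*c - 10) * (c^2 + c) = -8*c^4 - 6*c^3 - 8*c^2 - 10*c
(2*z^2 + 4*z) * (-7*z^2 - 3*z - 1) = -14*z^4 - 34*z^3 - 14*z^2 - 4*z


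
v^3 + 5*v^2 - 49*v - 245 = (v - 7)*(v + 5)*(v + 7)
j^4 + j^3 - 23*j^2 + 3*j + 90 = (j - 3)^2*(j + 2)*(j + 5)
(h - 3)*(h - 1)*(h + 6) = h^3 + 2*h^2 - 21*h + 18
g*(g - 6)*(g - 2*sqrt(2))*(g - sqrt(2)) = g^4 - 6*g^3 - 3*sqrt(2)*g^3 + 4*g^2 + 18*sqrt(2)*g^2 - 24*g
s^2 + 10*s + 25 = (s + 5)^2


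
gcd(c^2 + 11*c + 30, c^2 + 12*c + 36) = c + 6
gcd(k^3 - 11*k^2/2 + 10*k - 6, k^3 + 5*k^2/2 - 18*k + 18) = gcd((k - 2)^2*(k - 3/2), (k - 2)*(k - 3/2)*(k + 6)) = k^2 - 7*k/2 + 3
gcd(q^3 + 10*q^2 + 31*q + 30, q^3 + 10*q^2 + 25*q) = q + 5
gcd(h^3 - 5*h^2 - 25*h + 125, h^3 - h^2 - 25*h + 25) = h^2 - 25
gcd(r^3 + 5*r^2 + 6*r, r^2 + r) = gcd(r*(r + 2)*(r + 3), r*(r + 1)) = r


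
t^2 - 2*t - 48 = (t - 8)*(t + 6)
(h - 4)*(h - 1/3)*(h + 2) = h^3 - 7*h^2/3 - 22*h/3 + 8/3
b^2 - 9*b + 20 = (b - 5)*(b - 4)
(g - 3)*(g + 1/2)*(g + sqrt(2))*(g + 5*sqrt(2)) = g^4 - 5*g^3/2 + 6*sqrt(2)*g^3 - 15*sqrt(2)*g^2 + 17*g^2/2 - 25*g - 9*sqrt(2)*g - 15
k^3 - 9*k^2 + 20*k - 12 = (k - 6)*(k - 2)*(k - 1)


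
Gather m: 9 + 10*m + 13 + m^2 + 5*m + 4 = m^2 + 15*m + 26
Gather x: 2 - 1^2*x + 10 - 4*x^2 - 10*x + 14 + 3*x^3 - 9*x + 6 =3*x^3 - 4*x^2 - 20*x + 32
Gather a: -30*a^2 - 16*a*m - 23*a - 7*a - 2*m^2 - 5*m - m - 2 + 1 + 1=-30*a^2 + a*(-16*m - 30) - 2*m^2 - 6*m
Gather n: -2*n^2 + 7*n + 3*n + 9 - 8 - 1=-2*n^2 + 10*n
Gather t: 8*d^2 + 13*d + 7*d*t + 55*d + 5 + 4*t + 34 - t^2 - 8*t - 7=8*d^2 + 68*d - t^2 + t*(7*d - 4) + 32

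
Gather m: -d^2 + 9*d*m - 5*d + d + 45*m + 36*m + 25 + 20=-d^2 - 4*d + m*(9*d + 81) + 45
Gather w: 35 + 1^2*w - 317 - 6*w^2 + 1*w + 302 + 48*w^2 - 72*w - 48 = 42*w^2 - 70*w - 28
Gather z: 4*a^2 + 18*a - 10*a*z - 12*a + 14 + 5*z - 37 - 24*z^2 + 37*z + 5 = 4*a^2 + 6*a - 24*z^2 + z*(42 - 10*a) - 18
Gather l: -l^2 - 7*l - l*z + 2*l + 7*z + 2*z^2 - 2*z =-l^2 + l*(-z - 5) + 2*z^2 + 5*z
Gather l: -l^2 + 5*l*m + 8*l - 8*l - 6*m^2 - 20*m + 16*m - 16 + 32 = -l^2 + 5*l*m - 6*m^2 - 4*m + 16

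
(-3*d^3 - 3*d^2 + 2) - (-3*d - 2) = -3*d^3 - 3*d^2 + 3*d + 4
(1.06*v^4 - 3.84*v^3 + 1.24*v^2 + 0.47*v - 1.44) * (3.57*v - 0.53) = 3.7842*v^5 - 14.2706*v^4 + 6.462*v^3 + 1.0207*v^2 - 5.3899*v + 0.7632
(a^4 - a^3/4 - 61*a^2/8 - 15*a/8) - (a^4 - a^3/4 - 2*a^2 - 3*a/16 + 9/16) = -45*a^2/8 - 27*a/16 - 9/16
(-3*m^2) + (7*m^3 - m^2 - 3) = 7*m^3 - 4*m^2 - 3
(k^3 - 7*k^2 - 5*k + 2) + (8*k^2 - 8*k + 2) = k^3 + k^2 - 13*k + 4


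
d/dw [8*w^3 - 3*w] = 24*w^2 - 3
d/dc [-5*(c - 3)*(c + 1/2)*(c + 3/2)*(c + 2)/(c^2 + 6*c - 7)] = 5*(-8*c^5 - 76*c^4 + 64*c^3 + 207*c^2 - 442*c - 465)/(4*(c^4 + 12*c^3 + 22*c^2 - 84*c + 49))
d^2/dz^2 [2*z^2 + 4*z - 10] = 4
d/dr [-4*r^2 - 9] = -8*r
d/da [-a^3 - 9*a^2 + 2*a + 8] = -3*a^2 - 18*a + 2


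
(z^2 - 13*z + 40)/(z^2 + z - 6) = (z^2 - 13*z + 40)/(z^2 + z - 6)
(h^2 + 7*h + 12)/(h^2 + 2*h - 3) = (h + 4)/(h - 1)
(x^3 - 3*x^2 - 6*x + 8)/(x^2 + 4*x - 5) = (x^2 - 2*x - 8)/(x + 5)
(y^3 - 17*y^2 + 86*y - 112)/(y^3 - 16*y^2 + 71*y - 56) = (y - 2)/(y - 1)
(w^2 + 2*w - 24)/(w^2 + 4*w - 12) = (w - 4)/(w - 2)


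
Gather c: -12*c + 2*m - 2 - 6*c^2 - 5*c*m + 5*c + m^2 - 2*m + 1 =-6*c^2 + c*(-5*m - 7) + m^2 - 1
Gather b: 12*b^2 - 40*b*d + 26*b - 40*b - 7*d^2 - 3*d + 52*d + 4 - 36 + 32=12*b^2 + b*(-40*d - 14) - 7*d^2 + 49*d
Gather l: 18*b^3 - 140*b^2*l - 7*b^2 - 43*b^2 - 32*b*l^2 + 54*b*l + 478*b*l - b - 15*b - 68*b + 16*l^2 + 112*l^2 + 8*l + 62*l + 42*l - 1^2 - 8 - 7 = 18*b^3 - 50*b^2 - 84*b + l^2*(128 - 32*b) + l*(-140*b^2 + 532*b + 112) - 16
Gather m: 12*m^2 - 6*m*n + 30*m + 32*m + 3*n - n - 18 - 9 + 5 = 12*m^2 + m*(62 - 6*n) + 2*n - 22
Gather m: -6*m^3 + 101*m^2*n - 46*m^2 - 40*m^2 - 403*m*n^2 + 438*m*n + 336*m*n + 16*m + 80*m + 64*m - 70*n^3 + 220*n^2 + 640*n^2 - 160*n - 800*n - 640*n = -6*m^3 + m^2*(101*n - 86) + m*(-403*n^2 + 774*n + 160) - 70*n^3 + 860*n^2 - 1600*n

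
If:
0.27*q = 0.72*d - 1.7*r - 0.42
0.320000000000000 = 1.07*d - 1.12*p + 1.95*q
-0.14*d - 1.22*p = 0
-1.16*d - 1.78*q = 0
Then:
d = -4.43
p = 0.51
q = 2.89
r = -2.58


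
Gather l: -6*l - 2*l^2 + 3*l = -2*l^2 - 3*l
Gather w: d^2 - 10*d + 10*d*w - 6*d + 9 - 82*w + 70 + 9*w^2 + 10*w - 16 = d^2 - 16*d + 9*w^2 + w*(10*d - 72) + 63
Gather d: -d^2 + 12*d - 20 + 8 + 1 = -d^2 + 12*d - 11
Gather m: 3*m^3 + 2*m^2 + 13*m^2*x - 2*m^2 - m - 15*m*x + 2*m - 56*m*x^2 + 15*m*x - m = 3*m^3 + 13*m^2*x - 56*m*x^2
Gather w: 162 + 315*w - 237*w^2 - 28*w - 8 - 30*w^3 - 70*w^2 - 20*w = -30*w^3 - 307*w^2 + 267*w + 154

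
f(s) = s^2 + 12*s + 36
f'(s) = 2*s + 12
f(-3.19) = 7.90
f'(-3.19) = 5.62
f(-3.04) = 8.76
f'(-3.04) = 5.92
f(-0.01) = 35.88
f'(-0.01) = 11.98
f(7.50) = 182.25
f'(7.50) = 27.00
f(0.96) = 48.44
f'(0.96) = 13.92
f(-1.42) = 20.98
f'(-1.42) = 9.16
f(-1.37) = 21.44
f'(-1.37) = 9.26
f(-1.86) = 17.14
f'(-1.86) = 8.28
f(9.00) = 225.00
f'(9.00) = 30.00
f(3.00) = 81.00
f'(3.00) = 18.00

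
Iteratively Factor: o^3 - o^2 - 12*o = (o - 4)*(o^2 + 3*o) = (o - 4)*(o + 3)*(o)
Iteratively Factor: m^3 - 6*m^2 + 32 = (m + 2)*(m^2 - 8*m + 16) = (m - 4)*(m + 2)*(m - 4)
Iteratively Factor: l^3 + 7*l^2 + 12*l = (l + 4)*(l^2 + 3*l) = l*(l + 4)*(l + 3)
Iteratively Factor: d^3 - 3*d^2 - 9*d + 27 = (d + 3)*(d^2 - 6*d + 9) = (d - 3)*(d + 3)*(d - 3)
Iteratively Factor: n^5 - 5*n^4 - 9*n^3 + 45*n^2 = (n - 3)*(n^4 - 2*n^3 - 15*n^2) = n*(n - 3)*(n^3 - 2*n^2 - 15*n) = n*(n - 5)*(n - 3)*(n^2 + 3*n) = n^2*(n - 5)*(n - 3)*(n + 3)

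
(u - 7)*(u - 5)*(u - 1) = u^3 - 13*u^2 + 47*u - 35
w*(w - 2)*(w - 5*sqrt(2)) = w^3 - 5*sqrt(2)*w^2 - 2*w^2 + 10*sqrt(2)*w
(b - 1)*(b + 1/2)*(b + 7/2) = b^3 + 3*b^2 - 9*b/4 - 7/4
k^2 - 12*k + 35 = (k - 7)*(k - 5)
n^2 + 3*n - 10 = (n - 2)*(n + 5)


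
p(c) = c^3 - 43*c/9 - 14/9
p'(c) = 3*c^2 - 43/9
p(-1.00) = 2.22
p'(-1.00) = -1.78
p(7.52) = 387.77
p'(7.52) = 164.87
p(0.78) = -4.81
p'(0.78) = -2.95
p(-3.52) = -28.35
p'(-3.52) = 32.39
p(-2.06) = -0.46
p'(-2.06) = 7.95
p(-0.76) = 1.64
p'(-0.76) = -3.04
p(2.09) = -2.41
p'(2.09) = 8.33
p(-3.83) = -39.44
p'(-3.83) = 39.23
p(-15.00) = -3304.89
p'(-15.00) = 670.22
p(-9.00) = -687.56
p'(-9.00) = 238.22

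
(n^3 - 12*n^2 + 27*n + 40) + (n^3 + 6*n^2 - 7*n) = 2*n^3 - 6*n^2 + 20*n + 40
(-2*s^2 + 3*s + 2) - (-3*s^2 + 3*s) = s^2 + 2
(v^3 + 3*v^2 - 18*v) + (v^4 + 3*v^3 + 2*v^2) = v^4 + 4*v^3 + 5*v^2 - 18*v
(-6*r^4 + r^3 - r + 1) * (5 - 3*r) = 18*r^5 - 33*r^4 + 5*r^3 + 3*r^2 - 8*r + 5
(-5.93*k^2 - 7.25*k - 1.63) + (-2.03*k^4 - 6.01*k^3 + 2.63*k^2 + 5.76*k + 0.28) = -2.03*k^4 - 6.01*k^3 - 3.3*k^2 - 1.49*k - 1.35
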